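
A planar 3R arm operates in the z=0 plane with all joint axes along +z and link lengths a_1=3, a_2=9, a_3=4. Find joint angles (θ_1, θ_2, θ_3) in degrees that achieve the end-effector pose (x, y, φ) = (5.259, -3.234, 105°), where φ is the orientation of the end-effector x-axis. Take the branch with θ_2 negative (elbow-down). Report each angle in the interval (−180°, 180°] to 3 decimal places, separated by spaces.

23.136 -90.005 171.869

wrist centre = target − a_3·(cos φ, sin φ) = (6.2943, -7.0977)
cos θ_2 = (89.9953−3²−9²)/(2·3·9) = -0.0001; θ_2 = -90.0050° (elbow-down)
β = atan2(-7.0977,6.2943) = -48.4332°; ψ = atan2(-9.0000,2.9992) = -71.5695°
θ_1 = β − ψ = 23.1363°
θ_3 = φ − θ_1 − θ_2 = 171.8687° (wrapped to (-180°,180°])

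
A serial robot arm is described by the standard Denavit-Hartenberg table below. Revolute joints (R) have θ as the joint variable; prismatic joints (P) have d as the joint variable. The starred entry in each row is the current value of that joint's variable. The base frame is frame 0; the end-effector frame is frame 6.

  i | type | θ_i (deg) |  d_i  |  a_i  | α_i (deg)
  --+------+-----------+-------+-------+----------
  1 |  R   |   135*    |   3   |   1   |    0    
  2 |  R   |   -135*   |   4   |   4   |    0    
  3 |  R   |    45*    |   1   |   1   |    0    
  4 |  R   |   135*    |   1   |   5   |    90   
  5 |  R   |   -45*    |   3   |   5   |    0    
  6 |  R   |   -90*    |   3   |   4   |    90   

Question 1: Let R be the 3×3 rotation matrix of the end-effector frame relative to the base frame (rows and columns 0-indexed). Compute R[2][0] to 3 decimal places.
-0.707

End-effector x-axis (col 0 of R) = (0.7071,-0.0000,-0.7071)
R[2][0] = -0.7071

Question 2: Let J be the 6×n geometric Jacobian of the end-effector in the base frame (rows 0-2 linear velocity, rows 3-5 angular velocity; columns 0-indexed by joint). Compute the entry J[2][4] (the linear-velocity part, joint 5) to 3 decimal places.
0.707

axis z_4 = (0.0000,1.0000,0.0000); lever o_n−o_4 = (-0.7071,6.0000,-6.3640)
cross product → J_v[:, 4] = (-6.3640,0.0000,0.7071)
J_ω[:, 4] = z_4
entry J[2][4] = 0.7071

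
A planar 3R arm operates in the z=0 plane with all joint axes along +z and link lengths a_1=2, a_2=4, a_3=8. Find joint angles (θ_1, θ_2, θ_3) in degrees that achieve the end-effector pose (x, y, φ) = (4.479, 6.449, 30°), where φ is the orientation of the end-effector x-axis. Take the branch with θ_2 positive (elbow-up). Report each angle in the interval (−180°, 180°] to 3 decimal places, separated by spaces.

44.987 120.016 -135.002

wrist centre = target − a_3·(cos φ, sin φ) = (-2.4492, 2.4490)
cos θ_2 = (11.9962−2²−4²)/(2·2·4) = -0.5002; θ_2 = 120.0157° (elbow-up)
β = atan2(2.4490,-2.4492) = 135.0024°; ψ = atan2(3.4636,-0.0010) = 90.0157°
θ_1 = β − ψ = 44.9867°
θ_3 = φ − θ_1 − θ_2 = -135.0024° (wrapped to (-180°,180°])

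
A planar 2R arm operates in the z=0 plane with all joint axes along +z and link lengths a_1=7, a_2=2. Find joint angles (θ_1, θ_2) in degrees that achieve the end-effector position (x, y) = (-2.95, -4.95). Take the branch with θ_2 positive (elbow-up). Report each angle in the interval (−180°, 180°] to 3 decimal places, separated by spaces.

cos θ_2 = (33.2050−7²−2²)/(2·7·2) = -0.7070; θ_2 = 134.9885° (elbow-up)
β = atan2(-4.9500,-2.9500) = -120.7932°; ψ = atan2(1.4145,5.5861) = 14.2097°
θ_1 = β − ψ = -135.0029°

-135.003 134.988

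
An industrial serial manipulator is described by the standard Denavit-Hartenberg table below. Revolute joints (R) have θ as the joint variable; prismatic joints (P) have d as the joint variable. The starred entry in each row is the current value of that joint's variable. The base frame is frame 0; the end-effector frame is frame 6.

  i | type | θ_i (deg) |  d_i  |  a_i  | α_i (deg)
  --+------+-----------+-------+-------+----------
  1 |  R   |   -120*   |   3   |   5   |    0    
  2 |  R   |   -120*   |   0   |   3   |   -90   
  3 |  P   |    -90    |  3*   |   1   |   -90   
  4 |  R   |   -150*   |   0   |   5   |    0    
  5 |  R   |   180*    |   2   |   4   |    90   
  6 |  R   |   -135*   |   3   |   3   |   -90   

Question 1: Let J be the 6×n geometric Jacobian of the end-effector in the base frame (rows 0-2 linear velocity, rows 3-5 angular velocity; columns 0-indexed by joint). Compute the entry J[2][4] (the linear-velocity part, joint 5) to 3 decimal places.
1.659

axis z_4 = (-0.5000,0.8660,-0.0000); lever o_n−o_4 = (-1.3758,-0.9344,3.1270)
cross product → J_v[:, 4] = (2.7080,1.5635,1.6587)
J_ω[:, 4] = z_4
entry J[2][4] = 1.6587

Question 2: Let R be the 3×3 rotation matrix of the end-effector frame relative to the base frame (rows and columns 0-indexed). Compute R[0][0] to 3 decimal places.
0.047

End-effector x-axis (col 0 of R) = (0.0474,-0.7891,-0.6124)
R[0][0] = 0.0474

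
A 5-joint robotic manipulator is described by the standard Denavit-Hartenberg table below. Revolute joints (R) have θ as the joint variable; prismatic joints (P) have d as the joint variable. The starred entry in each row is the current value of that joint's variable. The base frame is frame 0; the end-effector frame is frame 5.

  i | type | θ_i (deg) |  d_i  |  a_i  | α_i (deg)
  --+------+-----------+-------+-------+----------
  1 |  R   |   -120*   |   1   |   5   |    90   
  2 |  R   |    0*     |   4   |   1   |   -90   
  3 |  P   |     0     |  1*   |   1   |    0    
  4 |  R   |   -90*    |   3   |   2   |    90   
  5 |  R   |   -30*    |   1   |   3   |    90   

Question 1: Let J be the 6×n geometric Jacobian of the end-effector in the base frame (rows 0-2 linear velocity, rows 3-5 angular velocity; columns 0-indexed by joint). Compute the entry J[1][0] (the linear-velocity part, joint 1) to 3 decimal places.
-10.446

axis z_0 = ẑ; lever o_n−o_0 = (-10.4462,-0.8971,3.5000)
cross product → J_v[:, 0] = (0.8971,-10.4462,0.0000)
J_ω[:, 0] = z_0
entry J[1][0] = -10.4462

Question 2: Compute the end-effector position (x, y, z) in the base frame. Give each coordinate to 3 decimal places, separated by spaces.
after link 1: o_1 = (-2.5000, -4.3301, 1.0000)
after link 2: o_2 = (-6.4641, -3.1962, 1.0000)
after link 3: o_3 = (-6.9641, -4.0622, 2.0000)
after link 4: o_4 = (-8.6962, -3.0622, 5.0000)
after link 5: o_5 = (-10.4462, -0.8971, 3.5000)

-10.446 -0.897 3.500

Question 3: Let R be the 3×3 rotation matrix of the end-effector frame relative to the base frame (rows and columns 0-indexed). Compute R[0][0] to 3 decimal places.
-0.750

End-effector x-axis (col 0 of R) = (-0.7500,0.4330,-0.5000)
R[0][0] = -0.7500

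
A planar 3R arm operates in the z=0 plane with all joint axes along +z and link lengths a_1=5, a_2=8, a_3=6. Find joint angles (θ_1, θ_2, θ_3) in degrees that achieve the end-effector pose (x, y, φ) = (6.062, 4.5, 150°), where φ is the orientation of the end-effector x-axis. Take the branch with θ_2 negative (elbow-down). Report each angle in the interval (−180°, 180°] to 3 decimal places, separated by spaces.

45.180 -60.003 164.823

wrist centre = target − a_3·(cos φ, sin φ) = (11.2582, 1.5000)
cos θ_2 = (128.9960−5²−8²)/(2·5·8) = 0.4999; θ_2 = -60.0033° (elbow-down)
β = atan2(1.5000,11.2582) = 7.5892°; ψ = atan2(-6.9284,8.9996) = -37.5912°
θ_1 = β − ψ = 45.1805°
θ_3 = φ − θ_1 − θ_2 = 164.8229° (wrapped to (-180°,180°])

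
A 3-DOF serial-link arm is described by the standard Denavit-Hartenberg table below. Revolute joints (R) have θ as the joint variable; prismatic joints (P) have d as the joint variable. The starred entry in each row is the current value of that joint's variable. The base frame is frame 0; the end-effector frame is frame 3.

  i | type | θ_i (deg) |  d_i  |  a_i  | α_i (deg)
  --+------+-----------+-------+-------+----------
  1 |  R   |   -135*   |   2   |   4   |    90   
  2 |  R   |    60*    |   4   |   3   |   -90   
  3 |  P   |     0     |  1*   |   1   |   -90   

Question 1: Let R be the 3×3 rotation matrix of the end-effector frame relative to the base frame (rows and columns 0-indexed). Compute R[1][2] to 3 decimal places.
End-effector z-axis (col 2 of R) = (0.7071,-0.7071,0.0000)
R[1][2] = -0.7071

-0.707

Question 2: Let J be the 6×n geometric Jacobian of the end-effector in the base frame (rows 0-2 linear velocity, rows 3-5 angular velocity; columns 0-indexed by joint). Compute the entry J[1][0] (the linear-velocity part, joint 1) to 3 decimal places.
axis z_0 = ẑ; lever o_n−o_0 = (-6.4587,-0.8018,5.9641)
cross product → J_v[:, 0] = (0.8018,-6.4587,0.0000)
J_ω[:, 0] = z_0
entry J[1][0] = -6.4587

-6.459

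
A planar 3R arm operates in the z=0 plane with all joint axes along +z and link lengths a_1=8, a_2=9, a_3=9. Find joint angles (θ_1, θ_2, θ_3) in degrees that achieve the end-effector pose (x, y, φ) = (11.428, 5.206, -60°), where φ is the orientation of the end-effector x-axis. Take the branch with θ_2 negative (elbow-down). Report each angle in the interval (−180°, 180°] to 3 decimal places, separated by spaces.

93.891 -59.999 -93.892

wrist centre = target − a_3·(cos φ, sin φ) = (6.9280, 13.0002)
cos θ_2 = (217.0031−8²−9²)/(2·8·9) = 0.5000; θ_2 = -59.9986° (elbow-down)
β = atan2(13.0002,6.9280) = 61.9462°; ψ = atan2(-7.7941,12.5002) = -31.9443°
θ_1 = β − ψ = 93.8906°
θ_3 = φ − θ_1 − θ_2 = -93.8920° (wrapped to (-180°,180°])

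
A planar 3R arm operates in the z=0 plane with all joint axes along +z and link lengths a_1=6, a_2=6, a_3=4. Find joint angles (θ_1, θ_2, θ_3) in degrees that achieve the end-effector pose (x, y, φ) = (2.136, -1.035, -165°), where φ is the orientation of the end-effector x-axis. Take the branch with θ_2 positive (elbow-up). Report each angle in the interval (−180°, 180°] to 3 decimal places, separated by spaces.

-59.999 120.003 134.996

wrist centre = target − a_3·(cos φ, sin φ) = (5.9997, 0.0003)
cos θ_2 = (35.9964−6²−6²)/(2·6·6) = -0.5000; θ_2 = 120.0033° (elbow-up)
β = atan2(0.0003,5.9997) = 0.0026°; ψ = atan2(5.1960,2.9997) = 60.0016°
θ_1 = β − ψ = -59.9990°
θ_3 = φ − θ_1 − θ_2 = 134.9957° (wrapped to (-180°,180°])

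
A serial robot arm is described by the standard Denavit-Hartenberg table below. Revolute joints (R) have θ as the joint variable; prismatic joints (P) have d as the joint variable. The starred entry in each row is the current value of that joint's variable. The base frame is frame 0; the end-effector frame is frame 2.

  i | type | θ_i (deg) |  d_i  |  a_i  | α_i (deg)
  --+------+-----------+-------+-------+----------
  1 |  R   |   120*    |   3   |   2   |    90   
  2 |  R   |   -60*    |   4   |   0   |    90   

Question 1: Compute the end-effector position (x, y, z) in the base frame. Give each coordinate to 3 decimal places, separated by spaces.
2.464 3.732 3.000

after link 1: o_1 = (-1.0000, 1.7321, 3.0000)
after link 2: o_2 = (2.4641, 3.7321, 3.0000)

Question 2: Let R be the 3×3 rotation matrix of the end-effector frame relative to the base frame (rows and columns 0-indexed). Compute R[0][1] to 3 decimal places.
End-effector y-axis (col 1 of R) = (0.8660,0.5000,0.0000)
R[0][1] = 0.8660

0.866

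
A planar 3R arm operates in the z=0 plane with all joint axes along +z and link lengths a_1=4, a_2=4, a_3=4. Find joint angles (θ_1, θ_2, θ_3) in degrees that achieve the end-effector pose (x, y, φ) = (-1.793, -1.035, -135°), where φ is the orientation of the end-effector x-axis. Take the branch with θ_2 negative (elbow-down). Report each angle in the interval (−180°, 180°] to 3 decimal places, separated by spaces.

134.998 -149.995 -120.003

wrist centre = target − a_3·(cos φ, sin φ) = (1.0354, 1.7934)
cos θ_2 = (4.2885−4²−4²)/(2·4·4) = -0.8660; θ_2 = -149.9953° (elbow-down)
β = atan2(1.7934,1.0354) = 60.0002°; ψ = atan2(-2.0003,0.5361) = -74.9977°
θ_1 = β − ψ = 134.9979°
θ_3 = φ − θ_1 − θ_2 = -120.0025° (wrapped to (-180°,180°])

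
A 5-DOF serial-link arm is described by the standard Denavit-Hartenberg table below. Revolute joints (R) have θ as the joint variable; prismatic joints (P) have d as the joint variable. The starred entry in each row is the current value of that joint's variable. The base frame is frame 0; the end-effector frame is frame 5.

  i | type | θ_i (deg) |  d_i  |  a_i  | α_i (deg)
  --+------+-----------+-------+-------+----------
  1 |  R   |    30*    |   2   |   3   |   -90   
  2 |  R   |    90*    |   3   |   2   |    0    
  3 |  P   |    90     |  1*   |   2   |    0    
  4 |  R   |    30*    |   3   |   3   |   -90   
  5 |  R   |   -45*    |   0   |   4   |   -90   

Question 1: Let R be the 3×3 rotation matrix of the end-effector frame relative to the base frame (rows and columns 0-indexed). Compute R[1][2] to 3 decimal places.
End-effector z-axis (col 2 of R) = (-0.1768,-0.9186,0.3536)
R[1][2] = -0.9186

-0.919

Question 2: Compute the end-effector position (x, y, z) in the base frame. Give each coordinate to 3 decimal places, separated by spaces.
after link 1: o_1 = (2.5981, 1.5000, 2.0000)
after link 2: o_2 = (1.0981, 4.0981, 0.0000)
after link 3: o_3 = (-1.1340, 3.9641, -0.0000)
after link 4: o_4 = (-4.8840, 5.2631, 1.5000)
after link 5: o_5 = (-8.4195, 6.4879, 2.9142)

-8.420 6.488 2.914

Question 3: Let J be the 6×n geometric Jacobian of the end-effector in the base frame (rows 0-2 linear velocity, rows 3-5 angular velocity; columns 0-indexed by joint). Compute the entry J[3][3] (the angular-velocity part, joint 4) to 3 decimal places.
axis z_3 = (-0.5000,0.8660,0.0000); lever o_n−o_3 = (-7.2855,2.5238,2.9142)
cross product → J_v[:, 3] = (2.5238,1.4571,5.0476)
J_ω[:, 3] = z_3
entry J[3][3] = -0.5000

-0.500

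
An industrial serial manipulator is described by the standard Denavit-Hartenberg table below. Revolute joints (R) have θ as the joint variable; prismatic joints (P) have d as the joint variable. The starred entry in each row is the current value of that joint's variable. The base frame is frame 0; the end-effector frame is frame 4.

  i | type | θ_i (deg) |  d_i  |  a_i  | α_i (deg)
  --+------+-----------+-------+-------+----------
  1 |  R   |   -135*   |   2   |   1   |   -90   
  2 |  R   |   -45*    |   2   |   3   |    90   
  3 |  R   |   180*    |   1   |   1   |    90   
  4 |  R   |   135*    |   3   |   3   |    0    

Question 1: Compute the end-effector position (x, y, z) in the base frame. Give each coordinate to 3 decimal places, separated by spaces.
2.328 -4.743 7.121

after link 1: o_1 = (-0.7071, -0.7071, 2.0000)
after link 2: o_2 = (-0.7929, -3.6213, 4.1213)
after link 3: o_3 = (0.2071, -2.6213, 4.1213)
after link 4: o_4 = (2.3284, -4.7426, 7.1213)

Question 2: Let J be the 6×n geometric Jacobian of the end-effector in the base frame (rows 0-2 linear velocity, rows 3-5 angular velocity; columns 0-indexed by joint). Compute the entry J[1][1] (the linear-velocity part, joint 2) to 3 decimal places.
axis z_1 = (0.7071,-0.7071,0.0000); lever o_n−o_1 = (3.0355,-4.0355,5.1213)
cross product → J_v[:, 1] = (-3.6213,-3.6213,-0.7071)
J_ω[:, 1] = z_1
entry J[1][1] = -3.6213

-3.621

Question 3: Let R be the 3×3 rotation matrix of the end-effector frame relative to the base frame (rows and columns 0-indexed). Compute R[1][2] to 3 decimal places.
End-effector z-axis (col 2 of R) = (0.7071,-0.7071,0.0000)
R[1][2] = -0.7071

-0.707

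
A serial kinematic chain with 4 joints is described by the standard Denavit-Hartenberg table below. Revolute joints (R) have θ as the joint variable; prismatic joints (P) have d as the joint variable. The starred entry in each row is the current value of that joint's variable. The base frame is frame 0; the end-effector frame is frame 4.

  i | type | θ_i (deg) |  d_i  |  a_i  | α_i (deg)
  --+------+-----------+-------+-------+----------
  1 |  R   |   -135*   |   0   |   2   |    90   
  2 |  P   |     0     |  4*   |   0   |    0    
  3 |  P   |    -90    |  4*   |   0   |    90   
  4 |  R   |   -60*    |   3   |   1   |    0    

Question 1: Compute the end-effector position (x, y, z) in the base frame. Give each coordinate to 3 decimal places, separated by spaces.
-4.337 5.752 -0.500

after link 1: o_1 = (-1.4142, -1.4142, 0.0000)
after link 2: o_2 = (-4.2426, 1.4142, 0.0000)
after link 3: o_3 = (-7.0711, 4.2426, 0.0000)
after link 4: o_4 = (-4.3374, 5.7516, -0.5000)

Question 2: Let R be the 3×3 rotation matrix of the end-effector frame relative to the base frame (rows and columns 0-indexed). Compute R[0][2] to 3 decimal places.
0.707

End-effector z-axis (col 2 of R) = (0.7071,0.7071,-0.0000)
R[0][2] = 0.7071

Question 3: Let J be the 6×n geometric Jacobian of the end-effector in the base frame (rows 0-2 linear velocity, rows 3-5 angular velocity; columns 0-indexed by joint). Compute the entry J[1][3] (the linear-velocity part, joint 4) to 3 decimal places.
axis z_3 = (0.7071,0.7071,-0.0000); lever o_n−o_3 = (2.7337,1.5089,-0.5000)
cross product → J_v[:, 3] = (-0.3536,0.3536,-0.8660)
J_ω[:, 3] = z_3
entry J[1][3] = 0.3536

0.354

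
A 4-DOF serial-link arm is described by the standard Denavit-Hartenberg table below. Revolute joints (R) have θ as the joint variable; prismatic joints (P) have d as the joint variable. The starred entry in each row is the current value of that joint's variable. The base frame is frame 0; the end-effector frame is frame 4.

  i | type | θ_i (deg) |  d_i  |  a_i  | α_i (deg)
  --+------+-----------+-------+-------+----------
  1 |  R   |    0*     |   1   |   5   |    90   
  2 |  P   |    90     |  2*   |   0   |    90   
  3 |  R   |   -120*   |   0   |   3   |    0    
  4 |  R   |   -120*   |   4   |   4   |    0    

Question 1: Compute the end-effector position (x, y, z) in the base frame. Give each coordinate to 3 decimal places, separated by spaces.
after link 1: o_1 = (5.0000, 0.0000, 1.0000)
after link 2: o_2 = (5.0000, -2.0000, 1.0000)
after link 3: o_3 = (5.0000, 0.5981, -0.5000)
after link 4: o_4 = (9.0000, -2.8660, -2.5000)

9.000 -2.866 -2.500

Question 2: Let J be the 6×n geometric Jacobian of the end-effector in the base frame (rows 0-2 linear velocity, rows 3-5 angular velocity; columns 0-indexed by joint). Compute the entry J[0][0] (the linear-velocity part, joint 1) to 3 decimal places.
axis z_0 = ẑ; lever o_n−o_0 = (9.0000,-2.8660,-2.5000)
cross product → J_v[:, 0] = (2.8660,9.0000,-0.0000)
J_ω[:, 0] = z_0
entry J[0][0] = 2.8660

2.866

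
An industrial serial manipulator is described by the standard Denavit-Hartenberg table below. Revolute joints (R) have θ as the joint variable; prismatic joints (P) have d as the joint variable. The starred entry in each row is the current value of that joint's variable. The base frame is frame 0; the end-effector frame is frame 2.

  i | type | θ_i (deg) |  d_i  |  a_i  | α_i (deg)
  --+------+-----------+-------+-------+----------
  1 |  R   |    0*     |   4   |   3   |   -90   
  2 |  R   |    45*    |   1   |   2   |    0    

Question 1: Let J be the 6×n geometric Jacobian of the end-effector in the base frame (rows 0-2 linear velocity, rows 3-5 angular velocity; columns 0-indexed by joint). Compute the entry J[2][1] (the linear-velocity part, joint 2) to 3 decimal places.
axis z_1 = (0.0000,1.0000,0.0000); lever o_n−o_1 = (1.4142,1.0000,-1.4142)
cross product → J_v[:, 1] = (-1.4142,0.0000,-1.4142)
J_ω[:, 1] = z_1
entry J[2][1] = -1.4142

-1.414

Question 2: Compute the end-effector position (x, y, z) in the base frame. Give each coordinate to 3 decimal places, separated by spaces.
after link 1: o_1 = (3.0000, 0.0000, 4.0000)
after link 2: o_2 = (4.4142, 1.0000, 2.5858)

4.414 1.000 2.586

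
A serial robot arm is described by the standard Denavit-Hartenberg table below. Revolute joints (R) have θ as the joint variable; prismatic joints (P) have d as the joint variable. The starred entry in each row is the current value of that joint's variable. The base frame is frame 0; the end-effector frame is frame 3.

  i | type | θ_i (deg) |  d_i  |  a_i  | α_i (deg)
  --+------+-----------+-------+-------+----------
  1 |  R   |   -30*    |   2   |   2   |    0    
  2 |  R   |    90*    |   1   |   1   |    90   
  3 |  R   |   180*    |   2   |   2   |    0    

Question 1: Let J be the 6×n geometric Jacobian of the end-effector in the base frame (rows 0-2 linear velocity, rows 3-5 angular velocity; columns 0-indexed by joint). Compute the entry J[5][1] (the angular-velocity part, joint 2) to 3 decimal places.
axis z_1 = (0.0000,0.0000,1.0000); lever o_n−o_1 = (1.2321,-1.8660,1.0000)
cross product → J_v[:, 1] = (1.8660,1.2321,-0.0000)
J_ω[:, 1] = z_1
entry J[5][1] = 1.0000

1.000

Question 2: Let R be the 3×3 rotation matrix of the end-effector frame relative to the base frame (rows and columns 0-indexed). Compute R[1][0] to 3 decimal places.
-0.866

End-effector x-axis (col 0 of R) = (-0.5000,-0.8660,0.0000)
R[1][0] = -0.8660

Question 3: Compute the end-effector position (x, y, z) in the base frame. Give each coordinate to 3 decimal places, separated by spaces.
2.964 -2.866 3.000

after link 1: o_1 = (1.7321, -1.0000, 2.0000)
after link 2: o_2 = (2.2321, -0.1340, 3.0000)
after link 3: o_3 = (2.9641, -2.8660, 3.0000)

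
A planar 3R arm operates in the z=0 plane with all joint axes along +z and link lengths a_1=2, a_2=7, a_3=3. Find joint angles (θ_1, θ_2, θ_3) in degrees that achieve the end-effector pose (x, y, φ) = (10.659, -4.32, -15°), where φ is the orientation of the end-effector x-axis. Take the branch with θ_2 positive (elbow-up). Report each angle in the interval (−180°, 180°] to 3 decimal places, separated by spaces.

-60.013 45.017 -0.004

wrist centre = target − a_3·(cos φ, sin φ) = (7.7612, -3.5435)
cos θ_2 = (72.7933−2²−7²)/(2·2·7) = 0.7069; θ_2 = 45.0165° (elbow-up)
β = atan2(-3.5435,7.7612) = -24.5400°; ψ = atan2(4.9512,6.9483) = 35.4726°
θ_1 = β − ψ = -60.0126°
θ_3 = φ − θ_1 − θ_2 = -0.0039° (wrapped to (-180°,180°])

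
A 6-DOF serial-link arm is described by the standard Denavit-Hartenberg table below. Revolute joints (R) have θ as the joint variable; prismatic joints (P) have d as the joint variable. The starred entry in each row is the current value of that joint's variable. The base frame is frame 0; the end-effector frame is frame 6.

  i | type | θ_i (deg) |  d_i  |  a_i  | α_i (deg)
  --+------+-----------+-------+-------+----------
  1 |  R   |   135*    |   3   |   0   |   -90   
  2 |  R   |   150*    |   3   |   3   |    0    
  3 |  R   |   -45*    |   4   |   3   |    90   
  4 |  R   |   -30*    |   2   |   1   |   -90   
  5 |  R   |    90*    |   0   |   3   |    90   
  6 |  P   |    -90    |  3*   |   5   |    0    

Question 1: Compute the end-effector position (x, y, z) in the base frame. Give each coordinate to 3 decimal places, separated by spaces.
2.772 -3.719 -2.070

after link 1: o_1 = (0.0000, 0.0000, 3.0000)
after link 2: o_2 = (-0.2842, -3.9584, 1.5000)
after link 3: o_3 = (-2.5636, -7.3359, -1.3978)
after link 4: o_4 = (-3.4176, -5.7748, -2.7519)
after link 5: o_5 = (-1.3685, -7.8239, -1.9755)
after link 6: o_6 = (2.7719, -3.7193, -2.0702)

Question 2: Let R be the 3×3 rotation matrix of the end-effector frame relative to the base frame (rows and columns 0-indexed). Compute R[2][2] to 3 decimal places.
End-effector z-axis (col 2 of R) = (0.5120,0.1951,-0.8365)
R[2][2] = -0.8365

-0.837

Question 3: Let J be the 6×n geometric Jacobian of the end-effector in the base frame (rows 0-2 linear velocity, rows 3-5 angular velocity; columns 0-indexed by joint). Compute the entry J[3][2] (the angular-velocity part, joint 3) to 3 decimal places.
axis z_2 = (-0.7071,-0.7071,0.0000); lever o_n−o_2 = (3.0561,0.2392,-3.5702)
cross product → J_v[:, 2] = (2.5245,-2.5245,1.9919)
J_ω[:, 2] = z_2
entry J[3][2] = -0.7071

-0.707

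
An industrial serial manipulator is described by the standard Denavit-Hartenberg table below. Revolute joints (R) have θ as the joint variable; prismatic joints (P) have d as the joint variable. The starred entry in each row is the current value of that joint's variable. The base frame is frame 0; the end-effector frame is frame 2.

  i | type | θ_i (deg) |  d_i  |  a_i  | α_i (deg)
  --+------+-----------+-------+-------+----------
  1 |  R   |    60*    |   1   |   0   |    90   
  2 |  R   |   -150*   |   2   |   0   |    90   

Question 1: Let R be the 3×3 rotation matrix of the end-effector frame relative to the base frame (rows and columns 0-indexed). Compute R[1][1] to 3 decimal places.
End-effector y-axis (col 1 of R) = (0.8660,-0.5000,0.0000)
R[1][1] = -0.5000

-0.500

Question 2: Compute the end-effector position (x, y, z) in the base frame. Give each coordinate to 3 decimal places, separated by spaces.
after link 1: o_1 = (0.0000, 0.0000, 1.0000)
after link 2: o_2 = (1.7321, -1.0000, 1.0000)

1.732 -1.000 1.000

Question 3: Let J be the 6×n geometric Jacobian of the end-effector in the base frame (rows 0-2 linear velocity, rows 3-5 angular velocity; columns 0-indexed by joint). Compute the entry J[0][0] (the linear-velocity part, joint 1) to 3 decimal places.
axis z_0 = ẑ; lever o_n−o_0 = (1.7321,-1.0000,1.0000)
cross product → J_v[:, 0] = (1.0000,1.7321,-0.0000)
J_ω[:, 0] = z_0
entry J[0][0] = 1.0000

1.000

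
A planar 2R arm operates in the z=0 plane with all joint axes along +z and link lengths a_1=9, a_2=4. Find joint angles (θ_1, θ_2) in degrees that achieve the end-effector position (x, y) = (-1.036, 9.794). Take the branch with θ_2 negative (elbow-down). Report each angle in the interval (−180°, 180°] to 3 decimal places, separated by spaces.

cos θ_2 = (96.9957−9²−4²)/(2·9·4) = -0.0001; θ_2 = -90.0034° (elbow-down)
β = atan2(9.7940,-1.0360) = 96.0382°; ψ = atan2(-4.0000,8.9998) = -23.9630°
θ_1 = β − ψ = 120.0013°

120.001 -90.003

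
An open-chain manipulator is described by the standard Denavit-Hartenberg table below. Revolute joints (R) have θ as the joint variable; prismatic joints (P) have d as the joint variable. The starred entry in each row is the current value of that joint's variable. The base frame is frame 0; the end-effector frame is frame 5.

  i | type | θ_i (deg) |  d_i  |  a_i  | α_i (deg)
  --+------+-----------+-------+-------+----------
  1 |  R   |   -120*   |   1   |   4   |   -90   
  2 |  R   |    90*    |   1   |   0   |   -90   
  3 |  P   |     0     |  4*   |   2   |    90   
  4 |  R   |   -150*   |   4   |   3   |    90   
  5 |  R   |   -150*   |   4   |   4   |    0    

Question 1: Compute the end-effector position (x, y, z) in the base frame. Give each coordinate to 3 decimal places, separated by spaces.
4.446 1.701 0.598

after link 1: o_1 = (-2.0000, -3.4641, 1.0000)
after link 2: o_2 = (-1.1340, -3.9641, 1.0000)
after link 3: o_3 = (0.8660, -0.5000, -1.0000)
after link 4: o_4 = (3.5801, -3.7990, 1.5981)
after link 5: o_5 = (4.4462, 1.7010, 0.5981)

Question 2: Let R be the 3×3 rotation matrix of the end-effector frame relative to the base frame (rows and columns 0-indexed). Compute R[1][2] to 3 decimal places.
0.750

End-effector z-axis (col 2 of R) = (0.4330,0.7500,0.5000)
R[1][2] = 0.7500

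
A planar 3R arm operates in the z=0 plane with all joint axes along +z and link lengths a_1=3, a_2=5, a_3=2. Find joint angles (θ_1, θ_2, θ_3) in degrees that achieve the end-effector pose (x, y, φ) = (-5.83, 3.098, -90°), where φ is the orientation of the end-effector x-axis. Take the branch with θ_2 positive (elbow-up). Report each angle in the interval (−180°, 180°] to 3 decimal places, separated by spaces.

119.994 30.009 119.997

wrist centre = target − a_3·(cos φ, sin φ) = (-5.8300, 5.0980)
cos θ_2 = (59.9785−3²−5²)/(2·3·5) = 0.8660; θ_2 = 30.0086° (elbow-up)
β = atan2(5.0980,-5.8300) = 138.8322°; ψ = atan2(2.5007,7.3298) = 18.8378°
θ_1 = β − ψ = 119.9943°
θ_3 = φ − θ_1 − θ_2 = 119.9970° (wrapped to (-180°,180°])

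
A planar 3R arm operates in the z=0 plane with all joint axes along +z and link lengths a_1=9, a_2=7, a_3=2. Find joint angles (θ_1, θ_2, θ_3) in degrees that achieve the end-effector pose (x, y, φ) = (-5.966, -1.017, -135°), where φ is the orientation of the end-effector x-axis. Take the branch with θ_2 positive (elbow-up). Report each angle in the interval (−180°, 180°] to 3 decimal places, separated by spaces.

125.023 150.004 -50.027

wrist centre = target − a_3·(cos φ, sin φ) = (-4.5518, 0.3972)
cos θ_2 = (20.8765−9²−7²)/(2·9·7) = -0.8661; θ_2 = 150.0039° (elbow-up)
β = atan2(0.3972,-4.5518) = 175.0127°; ψ = atan2(3.4996,2.9376) = 49.9896°
θ_1 = β − ψ = 125.0231°
θ_3 = φ − θ_1 − θ_2 = -50.0270° (wrapped to (-180°,180°])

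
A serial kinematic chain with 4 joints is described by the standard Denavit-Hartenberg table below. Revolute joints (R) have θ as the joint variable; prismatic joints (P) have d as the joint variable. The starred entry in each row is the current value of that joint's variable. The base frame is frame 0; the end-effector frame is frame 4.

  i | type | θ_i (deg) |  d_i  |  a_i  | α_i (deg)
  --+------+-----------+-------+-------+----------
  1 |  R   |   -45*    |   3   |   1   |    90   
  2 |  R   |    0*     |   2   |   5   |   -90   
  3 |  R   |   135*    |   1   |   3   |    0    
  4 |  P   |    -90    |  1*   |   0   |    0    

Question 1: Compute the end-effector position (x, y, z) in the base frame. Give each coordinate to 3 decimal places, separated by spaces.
after link 1: o_1 = (0.7071, -0.7071, 3.0000)
after link 2: o_2 = (2.8284, -5.6569, 3.0000)
after link 3: o_3 = (2.8284, -2.6569, 4.0000)
after link 4: o_4 = (2.8284, -2.6569, 5.0000)

2.828 -2.657 5.000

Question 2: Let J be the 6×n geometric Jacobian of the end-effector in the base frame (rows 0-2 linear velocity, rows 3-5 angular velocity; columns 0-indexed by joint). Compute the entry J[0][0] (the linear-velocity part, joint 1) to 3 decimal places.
2.657

axis z_0 = ẑ; lever o_n−o_0 = (2.8284,-2.6569,5.0000)
cross product → J_v[:, 0] = (2.6569,2.8284,-0.0000)
J_ω[:, 0] = z_0
entry J[0][0] = 2.6569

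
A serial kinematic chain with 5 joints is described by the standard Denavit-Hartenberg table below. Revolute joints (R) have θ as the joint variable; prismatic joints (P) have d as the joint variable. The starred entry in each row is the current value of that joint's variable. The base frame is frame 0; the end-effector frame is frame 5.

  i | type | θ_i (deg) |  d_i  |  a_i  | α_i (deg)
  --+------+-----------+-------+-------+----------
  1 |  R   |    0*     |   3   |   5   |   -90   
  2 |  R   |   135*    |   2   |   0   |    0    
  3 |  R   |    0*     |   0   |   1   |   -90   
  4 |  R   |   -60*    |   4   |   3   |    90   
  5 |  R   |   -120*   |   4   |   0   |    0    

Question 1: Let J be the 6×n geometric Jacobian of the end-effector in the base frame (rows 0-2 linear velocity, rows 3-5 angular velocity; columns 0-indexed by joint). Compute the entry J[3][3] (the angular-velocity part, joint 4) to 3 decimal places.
axis z_3 = (-0.7071,0.0000,0.7071); lever o_n−o_3 = (-1.4396,4.5981,4.2173)
cross product → J_v[:, 3] = (-3.2513,1.9641,-3.2513)
J_ω[:, 3] = z_3
entry J[3][3] = -0.7071

-0.707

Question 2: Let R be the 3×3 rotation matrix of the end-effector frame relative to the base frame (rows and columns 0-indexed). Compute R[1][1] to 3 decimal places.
0.750

End-effector y-axis (col 1 of R) = (0.0474,0.7500,-0.6597)
R[1][1] = 0.7500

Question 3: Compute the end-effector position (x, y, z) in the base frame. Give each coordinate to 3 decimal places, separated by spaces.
2.853 6.598 6.510

after link 1: o_1 = (5.0000, 0.0000, 3.0000)
after link 2: o_2 = (5.0000, 2.0000, 3.0000)
after link 3: o_3 = (4.2929, 2.0000, 2.2929)
after link 4: o_4 = (0.4038, 4.5981, 4.0607)
after link 5: o_5 = (2.8533, 6.5981, 6.5101)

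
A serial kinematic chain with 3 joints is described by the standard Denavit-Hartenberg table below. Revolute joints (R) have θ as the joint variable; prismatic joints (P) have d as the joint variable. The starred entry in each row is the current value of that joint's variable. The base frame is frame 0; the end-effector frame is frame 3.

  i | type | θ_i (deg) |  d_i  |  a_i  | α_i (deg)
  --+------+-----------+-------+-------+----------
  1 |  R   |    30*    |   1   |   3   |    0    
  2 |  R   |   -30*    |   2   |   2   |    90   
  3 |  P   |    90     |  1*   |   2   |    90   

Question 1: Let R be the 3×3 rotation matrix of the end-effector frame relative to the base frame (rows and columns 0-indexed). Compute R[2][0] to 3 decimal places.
End-effector x-axis (col 0 of R) = (0.0000,0.0000,1.0000)
R[2][0] = 1.0000

1.000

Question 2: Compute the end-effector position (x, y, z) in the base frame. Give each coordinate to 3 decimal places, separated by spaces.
4.598 0.500 5.000

after link 1: o_1 = (2.5981, 1.5000, 1.0000)
after link 2: o_2 = (4.5981, 1.5000, 3.0000)
after link 3: o_3 = (4.5981, 0.5000, 5.0000)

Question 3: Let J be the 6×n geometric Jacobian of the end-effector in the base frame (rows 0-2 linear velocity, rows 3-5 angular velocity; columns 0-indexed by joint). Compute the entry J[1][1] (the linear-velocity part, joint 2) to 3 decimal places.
axis z_1 = (0.0000,0.0000,1.0000); lever o_n−o_1 = (2.0000,-1.0000,4.0000)
cross product → J_v[:, 1] = (1.0000,2.0000,-0.0000)
J_ω[:, 1] = z_1
entry J[1][1] = 2.0000

2.000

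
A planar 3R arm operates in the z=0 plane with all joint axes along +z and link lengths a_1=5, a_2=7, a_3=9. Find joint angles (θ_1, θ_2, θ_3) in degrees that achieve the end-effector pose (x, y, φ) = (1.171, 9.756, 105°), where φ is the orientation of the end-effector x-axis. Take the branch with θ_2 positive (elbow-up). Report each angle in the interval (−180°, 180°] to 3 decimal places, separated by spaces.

wrist centre = target − a_3·(cos φ, sin φ) = (3.5004, 1.0627)
cos θ_2 = (13.3819−5²−7²)/(2·5·7) = -0.8660; θ_2 = 149.9940° (elbow-up)
β = atan2(1.0627,3.5004) = 16.8876°; ψ = atan2(3.5006,-1.0618) = 106.8736°
θ_1 = β − ψ = -89.9860°
θ_3 = φ − θ_1 − θ_2 = 44.9920° (wrapped to (-180°,180°])

-89.986 149.994 44.992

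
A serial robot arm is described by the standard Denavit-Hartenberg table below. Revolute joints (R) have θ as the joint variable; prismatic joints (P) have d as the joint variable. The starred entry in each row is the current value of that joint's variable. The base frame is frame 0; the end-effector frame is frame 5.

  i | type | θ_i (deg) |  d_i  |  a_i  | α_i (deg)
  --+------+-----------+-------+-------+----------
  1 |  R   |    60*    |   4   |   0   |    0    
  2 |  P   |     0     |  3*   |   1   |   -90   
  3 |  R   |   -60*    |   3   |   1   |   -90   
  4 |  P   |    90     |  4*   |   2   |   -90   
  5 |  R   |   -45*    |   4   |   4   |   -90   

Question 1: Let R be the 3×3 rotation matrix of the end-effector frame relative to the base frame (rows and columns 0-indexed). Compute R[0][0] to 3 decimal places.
End-effector x-axis (col 0 of R) = (0.9186,0.1768,-0.3536)
R[0][0] = 0.9186

0.919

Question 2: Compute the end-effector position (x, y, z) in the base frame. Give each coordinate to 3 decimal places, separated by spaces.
4.290 3.774 0.988

after link 1: o_1 = (0.0000, 0.0000, 4.0000)
after link 2: o_2 = (0.5000, 0.8660, 7.0000)
after link 3: o_3 = (-1.8481, 2.7990, 7.8660)
after link 4: o_4 = (1.6160, 4.7990, 5.8660)
after link 5: o_5 = (4.2903, 3.7741, 0.9877)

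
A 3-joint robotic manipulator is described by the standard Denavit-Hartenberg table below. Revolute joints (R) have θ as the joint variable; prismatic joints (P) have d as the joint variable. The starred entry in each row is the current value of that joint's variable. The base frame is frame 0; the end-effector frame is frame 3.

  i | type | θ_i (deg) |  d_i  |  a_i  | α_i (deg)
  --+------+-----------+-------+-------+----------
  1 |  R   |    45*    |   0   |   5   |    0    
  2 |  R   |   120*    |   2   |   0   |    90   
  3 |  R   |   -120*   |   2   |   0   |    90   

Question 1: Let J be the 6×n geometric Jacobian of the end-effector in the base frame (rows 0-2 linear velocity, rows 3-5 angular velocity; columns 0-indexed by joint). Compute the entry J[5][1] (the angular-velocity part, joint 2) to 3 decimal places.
1.000

axis z_1 = (0.0000,0.0000,1.0000); lever o_n−o_1 = (0.5176,1.9319,2.0000)
cross product → J_v[:, 1] = (-1.9319,0.5176,0.0000)
J_ω[:, 1] = z_1
entry J[5][1] = 1.0000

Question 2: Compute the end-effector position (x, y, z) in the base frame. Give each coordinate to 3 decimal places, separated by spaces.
4.053 5.467 2.000

after link 1: o_1 = (3.5355, 3.5355, 0.0000)
after link 2: o_2 = (3.5355, 3.5355, 2.0000)
after link 3: o_3 = (4.0532, 5.4674, 2.0000)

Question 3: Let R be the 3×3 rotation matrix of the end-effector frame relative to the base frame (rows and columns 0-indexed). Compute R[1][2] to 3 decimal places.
End-effector z-axis (col 2 of R) = (0.8365,-0.2241,0.5000)
R[1][2] = -0.2241

-0.224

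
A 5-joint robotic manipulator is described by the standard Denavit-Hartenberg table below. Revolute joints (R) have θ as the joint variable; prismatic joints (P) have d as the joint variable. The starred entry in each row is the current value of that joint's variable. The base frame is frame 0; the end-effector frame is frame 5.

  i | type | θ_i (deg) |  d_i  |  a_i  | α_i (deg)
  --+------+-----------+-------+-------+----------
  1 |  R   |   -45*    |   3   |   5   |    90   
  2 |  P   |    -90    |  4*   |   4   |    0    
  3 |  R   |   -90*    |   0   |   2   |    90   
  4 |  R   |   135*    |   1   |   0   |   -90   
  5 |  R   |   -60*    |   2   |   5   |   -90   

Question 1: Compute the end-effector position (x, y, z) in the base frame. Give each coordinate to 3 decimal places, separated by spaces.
after link 1: o_1 = (3.5355, -3.5355, 3.0000)
after link 2: o_2 = (0.7071, -6.3640, -1.0000)
after link 3: o_3 = (-0.7071, -4.9497, -1.0000)
after link 4: o_4 = (-0.7071, -4.9497, 0.0000)
after link 5: o_5 = (1.2929, -7.4497, 4.3301)

1.293 -7.450 4.330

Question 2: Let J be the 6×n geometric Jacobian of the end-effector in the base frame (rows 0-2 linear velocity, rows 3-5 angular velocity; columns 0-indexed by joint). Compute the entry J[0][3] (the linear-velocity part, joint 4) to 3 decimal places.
2.500

axis z_3 = (-0.0000,0.0000,1.0000); lever o_n−o_3 = (2.0000,-2.5000,5.3301)
cross product → J_v[:, 3] = (2.5000,2.0000,0.0000)
J_ω[:, 3] = z_3
entry J[0][3] = 2.5000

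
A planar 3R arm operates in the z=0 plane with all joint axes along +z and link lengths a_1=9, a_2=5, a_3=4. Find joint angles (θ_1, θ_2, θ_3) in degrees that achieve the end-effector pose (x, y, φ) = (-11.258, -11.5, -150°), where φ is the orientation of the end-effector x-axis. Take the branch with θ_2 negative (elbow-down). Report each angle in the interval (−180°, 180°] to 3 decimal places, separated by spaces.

wrist centre = target − a_3·(cos φ, sin φ) = (-7.7939, -9.5000)
cos θ_2 = (150.9949−9²−5²)/(2·9·5) = 0.4999; θ_2 = -60.0038° (elbow-down)
β = atan2(-9.5000,-7.7939) = -129.3658°; ψ = atan2(-4.3303,11.4997) = -20.6342°
θ_1 = β − ψ = -108.7316°
θ_3 = φ − θ_1 − θ_2 = 18.7354° (wrapped to (-180°,180°])

-108.732 -60.004 18.735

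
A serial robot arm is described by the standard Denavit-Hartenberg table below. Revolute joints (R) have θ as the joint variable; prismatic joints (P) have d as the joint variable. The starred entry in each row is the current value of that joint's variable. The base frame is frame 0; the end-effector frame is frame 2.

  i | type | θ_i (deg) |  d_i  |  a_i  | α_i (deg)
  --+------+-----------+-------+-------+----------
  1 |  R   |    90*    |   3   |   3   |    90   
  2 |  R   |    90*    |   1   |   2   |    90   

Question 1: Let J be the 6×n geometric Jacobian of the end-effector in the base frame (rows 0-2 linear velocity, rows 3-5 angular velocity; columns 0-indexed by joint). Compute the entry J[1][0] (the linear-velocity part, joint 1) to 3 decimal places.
axis z_0 = ẑ; lever o_n−o_0 = (1.0000,3.0000,5.0000)
cross product → J_v[:, 0] = (-3.0000,1.0000,0.0000)
J_ω[:, 0] = z_0
entry J[1][0] = 1.0000

1.000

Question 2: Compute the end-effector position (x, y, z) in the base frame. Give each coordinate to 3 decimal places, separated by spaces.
after link 1: o_1 = (0.0000, 3.0000, 3.0000)
after link 2: o_2 = (1.0000, 3.0000, 5.0000)

1.000 3.000 5.000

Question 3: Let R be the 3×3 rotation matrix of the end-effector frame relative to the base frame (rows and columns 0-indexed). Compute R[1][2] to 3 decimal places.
End-effector z-axis (col 2 of R) = (0.0000,1.0000,-0.0000)
R[1][2] = 1.0000

1.000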